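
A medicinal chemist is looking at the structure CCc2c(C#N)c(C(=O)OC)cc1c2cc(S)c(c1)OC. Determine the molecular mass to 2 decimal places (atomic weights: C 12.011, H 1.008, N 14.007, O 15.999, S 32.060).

301.36 g/mol

First, the molecular formula is C16H15NO3S (counting implicit H from valence).
  C: 16 × 12.011 = 192.176
  H: 15 × 1.008 = 15.120
  N: 1 × 14.007 = 14.007
  O: 3 × 15.999 = 47.997
  S: 1 × 32.060 = 32.060
Sum: 16×12.011 + 15×1.008 + 1×14.007 + 3×15.999 + 1×32.060 = 301.360 → 301.36 g/mol.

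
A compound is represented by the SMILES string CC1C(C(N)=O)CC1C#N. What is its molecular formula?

Walk through each heavy atom and fill implicit hydrogens from standard valence (C 4, N 3, O 2, S 2, halogen 1):
  atom 1: C, bond orders sum to 1 (valence 4) → 3 H
  atom 2: C, bond orders sum to 3 (valence 4) → 1 H
  atom 3: C, bond orders sum to 3 (valence 4) → 1 H
  atom 4: C, bond orders sum to 4 (valence 4) → 0 H
  atom 5: N, bond orders sum to 1 (valence 3) → 2 H
  atom 6: O, bond orders sum to 2 (valence 2) → 0 H
  atom 7: C, bond orders sum to 2 (valence 4) → 2 H
  atom 8: C, bond orders sum to 3 (valence 4) → 1 H
  atom 9: C, bond orders sum to 4 (valence 4) → 0 H
  atom 10: N, bond orders sum to 3 (valence 3) → 0 H
Totals → C:7, H:10, N:2, O:1.

C7H10N2O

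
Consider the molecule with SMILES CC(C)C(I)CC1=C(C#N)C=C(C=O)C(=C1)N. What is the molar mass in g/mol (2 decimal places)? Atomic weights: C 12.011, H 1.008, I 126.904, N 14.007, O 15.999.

First, the molecular formula is C13H15IN2O (counting implicit H from valence).
  C: 13 × 12.011 = 156.143
  H: 15 × 1.008 = 15.120
  I: 1 × 126.904 = 126.904
  N: 2 × 14.007 = 28.014
  O: 1 × 15.999 = 15.999
Sum: 13×12.011 + 15×1.008 + 1×126.904 + 2×14.007 + 1×15.999 = 342.180 → 342.18 g/mol.

342.18 g/mol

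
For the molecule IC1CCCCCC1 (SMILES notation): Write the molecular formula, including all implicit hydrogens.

C7H13I

Walk through each heavy atom and fill implicit hydrogens from standard valence (C 4, N 3, O 2, S 2, halogen 1):
  atom 1: I (halogen, monovalent) → 0 H
  atom 2: C, bond orders sum to 3 (valence 4) → 1 H
  atom 3: C, bond orders sum to 2 (valence 4) → 2 H
  atom 4: C, bond orders sum to 2 (valence 4) → 2 H
  atom 5: C, bond orders sum to 2 (valence 4) → 2 H
  atom 6: C, bond orders sum to 2 (valence 4) → 2 H
  atom 7: C, bond orders sum to 2 (valence 4) → 2 H
  atom 8: C, bond orders sum to 2 (valence 4) → 2 H
Totals → C:7, H:13, I:1.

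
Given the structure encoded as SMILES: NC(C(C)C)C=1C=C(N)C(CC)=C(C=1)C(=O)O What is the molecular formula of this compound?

Walk through each heavy atom and fill implicit hydrogens from standard valence (C 4, N 3, O 2, S 2, halogen 1):
  atom 1: N, bond orders sum to 1 (valence 3) → 2 H
  atom 2: C, bond orders sum to 3 (valence 4) → 1 H
  atom 3: C, bond orders sum to 3 (valence 4) → 1 H
  atom 4: C, bond orders sum to 1 (valence 4) → 3 H
  atom 5: C, bond orders sum to 1 (valence 4) → 3 H
  atom 6: C, bond orders sum to 4 (valence 4) → 0 H
  atom 7: C, bond orders sum to 3 (valence 4) → 1 H
  atom 8: C, bond orders sum to 4 (valence 4) → 0 H
  atom 9: N, bond orders sum to 1 (valence 3) → 2 H
  atom 10: C, bond orders sum to 4 (valence 4) → 0 H
  atom 11: C, bond orders sum to 2 (valence 4) → 2 H
  atom 12: C, bond orders sum to 1 (valence 4) → 3 H
  atom 13: C, bond orders sum to 4 (valence 4) → 0 H
  atom 14: C, bond orders sum to 3 (valence 4) → 1 H
  atom 15: C, bond orders sum to 4 (valence 4) → 0 H
  atom 16: O, bond orders sum to 2 (valence 2) → 0 H
  atom 17: O, bond orders sum to 1 (valence 2) → 1 H
Totals → C:13, H:20, N:2, O:2.

C13H20N2O2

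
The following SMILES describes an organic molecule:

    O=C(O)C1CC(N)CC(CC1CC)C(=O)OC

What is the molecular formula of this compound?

Walk through each heavy atom and fill implicit hydrogens from standard valence (C 4, N 3, O 2, S 2, halogen 1):
  atom 1: O, bond orders sum to 2 (valence 2) → 0 H
  atom 2: C, bond orders sum to 4 (valence 4) → 0 H
  atom 3: O, bond orders sum to 1 (valence 2) → 1 H
  atom 4: C, bond orders sum to 3 (valence 4) → 1 H
  atom 5: C, bond orders sum to 2 (valence 4) → 2 H
  atom 6: C, bond orders sum to 3 (valence 4) → 1 H
  atom 7: N, bond orders sum to 1 (valence 3) → 2 H
  atom 8: C, bond orders sum to 2 (valence 4) → 2 H
  atom 9: C, bond orders sum to 3 (valence 4) → 1 H
  atom 10: C, bond orders sum to 2 (valence 4) → 2 H
  atom 11: C, bond orders sum to 3 (valence 4) → 1 H
  atom 12: C, bond orders sum to 2 (valence 4) → 2 H
  atom 13: C, bond orders sum to 1 (valence 4) → 3 H
  atom 14: C, bond orders sum to 4 (valence 4) → 0 H
  atom 15: O, bond orders sum to 2 (valence 2) → 0 H
  atom 16: O, bond orders sum to 2 (valence 2) → 0 H
  atom 17: C, bond orders sum to 1 (valence 4) → 3 H
Totals → C:12, H:21, N:1, O:4.

C12H21NO4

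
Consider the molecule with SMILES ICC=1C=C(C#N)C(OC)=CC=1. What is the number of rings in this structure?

1

In SMILES, each pair of matching ring-closure digits denotes one ring-closing bond; the number of such bonds equals the number of independent rings.
Ring-closure bonds here: 1.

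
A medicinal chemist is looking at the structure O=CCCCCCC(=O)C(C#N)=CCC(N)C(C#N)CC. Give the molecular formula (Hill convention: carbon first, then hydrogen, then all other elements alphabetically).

C16H23N3O2

Walk through each heavy atom and fill implicit hydrogens from standard valence (C 4, N 3, O 2, S 2, halogen 1):
  atom 1: O, bond orders sum to 2 (valence 2) → 0 H
  atom 2: C, bond orders sum to 3 (valence 4) → 1 H
  atom 3: C, bond orders sum to 2 (valence 4) → 2 H
  atom 4: C, bond orders sum to 2 (valence 4) → 2 H
  atom 5: C, bond orders sum to 2 (valence 4) → 2 H
  atom 6: C, bond orders sum to 2 (valence 4) → 2 H
  atom 7: C, bond orders sum to 2 (valence 4) → 2 H
  atom 8: C, bond orders sum to 4 (valence 4) → 0 H
  atom 9: O, bond orders sum to 2 (valence 2) → 0 H
  atom 10: C, bond orders sum to 4 (valence 4) → 0 H
  atom 11: C, bond orders sum to 4 (valence 4) → 0 H
  atom 12: N, bond orders sum to 3 (valence 3) → 0 H
  atom 13: C, bond orders sum to 3 (valence 4) → 1 H
  atom 14: C, bond orders sum to 2 (valence 4) → 2 H
  atom 15: C, bond orders sum to 3 (valence 4) → 1 H
  atom 16: N, bond orders sum to 1 (valence 3) → 2 H
  atom 17: C, bond orders sum to 3 (valence 4) → 1 H
  atom 18: C, bond orders sum to 4 (valence 4) → 0 H
  atom 19: N, bond orders sum to 3 (valence 3) → 0 H
  atom 20: C, bond orders sum to 2 (valence 4) → 2 H
  atom 21: C, bond orders sum to 1 (valence 4) → 3 H
Totals → C:16, H:23, N:3, O:2.
In Hill order: C16H23N3O2.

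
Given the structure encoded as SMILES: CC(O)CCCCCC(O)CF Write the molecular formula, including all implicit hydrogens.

C9H19FO2

Walk through each heavy atom and fill implicit hydrogens from standard valence (C 4, N 3, O 2, S 2, halogen 1):
  atom 1: C, bond orders sum to 1 (valence 4) → 3 H
  atom 2: C, bond orders sum to 3 (valence 4) → 1 H
  atom 3: O, bond orders sum to 1 (valence 2) → 1 H
  atom 4: C, bond orders sum to 2 (valence 4) → 2 H
  atom 5: C, bond orders sum to 2 (valence 4) → 2 H
  atom 6: C, bond orders sum to 2 (valence 4) → 2 H
  atom 7: C, bond orders sum to 2 (valence 4) → 2 H
  atom 8: C, bond orders sum to 2 (valence 4) → 2 H
  atom 9: C, bond orders sum to 3 (valence 4) → 1 H
  atom 10: O, bond orders sum to 1 (valence 2) → 1 H
  atom 11: C, bond orders sum to 2 (valence 4) → 2 H
  atom 12: F (halogen, monovalent) → 0 H
Totals → C:9, H:19, F:1, O:2.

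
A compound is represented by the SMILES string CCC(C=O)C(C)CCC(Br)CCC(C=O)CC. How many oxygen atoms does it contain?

Scan the SMILES for O atoms (remember two-letter symbols like Cl and Br are single atoms).
Oxygen count: 2.

2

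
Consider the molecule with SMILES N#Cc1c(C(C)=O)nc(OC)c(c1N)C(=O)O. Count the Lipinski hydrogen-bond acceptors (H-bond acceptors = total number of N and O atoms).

7

N atoms: 3; O atoms: 4.
Lipinski HBA = 3 + 4 = 7.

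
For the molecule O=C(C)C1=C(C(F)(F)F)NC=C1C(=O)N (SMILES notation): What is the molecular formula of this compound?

Walk through each heavy atom and fill implicit hydrogens from standard valence (C 4, N 3, O 2, S 2, halogen 1):
  atom 1: O, bond orders sum to 2 (valence 2) → 0 H
  atom 2: C, bond orders sum to 4 (valence 4) → 0 H
  atom 3: C, bond orders sum to 1 (valence 4) → 3 H
  atom 4: C, bond orders sum to 4 (valence 4) → 0 H
  atom 5: C, bond orders sum to 4 (valence 4) → 0 H
  atom 6: C, bond orders sum to 4 (valence 4) → 0 H
  atom 7: F (halogen, monovalent) → 0 H
  atom 8: F (halogen, monovalent) → 0 H
  atom 9: F (halogen, monovalent) → 0 H
  atom 10: N, bond orders sum to 2 (valence 3) → 1 H
  atom 11: C, bond orders sum to 3 (valence 4) → 1 H
  atom 12: C, bond orders sum to 4 (valence 4) → 0 H
  atom 13: C, bond orders sum to 4 (valence 4) → 0 H
  atom 14: O, bond orders sum to 2 (valence 2) → 0 H
  atom 15: N, bond orders sum to 1 (valence 3) → 2 H
Totals → C:8, H:7, F:3, N:2, O:2.

C8H7F3N2O2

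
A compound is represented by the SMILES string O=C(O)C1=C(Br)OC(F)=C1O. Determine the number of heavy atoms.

Every atom symbol written in the SMILES (organic subset) is one heavy atom; implicit H are not written.
Heavy atoms by element → Br:1, C:5, F:1, O:4.
Total: 11.

11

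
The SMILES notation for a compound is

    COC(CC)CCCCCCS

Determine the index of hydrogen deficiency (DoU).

0

Degree of unsaturation = (number of rings) + (number of π bonds).
Ring closures in the SMILES: 0.
π bonds: none → 0 DoU from unsaturation.
Total DoU = 0 + 0 = 0.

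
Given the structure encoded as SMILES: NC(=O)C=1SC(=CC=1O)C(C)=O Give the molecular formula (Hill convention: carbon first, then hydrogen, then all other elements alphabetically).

C7H7NO3S

Walk through each heavy atom and fill implicit hydrogens from standard valence (C 4, N 3, O 2, S 2, halogen 1):
  atom 1: N, bond orders sum to 1 (valence 3) → 2 H
  atom 2: C, bond orders sum to 4 (valence 4) → 0 H
  atom 3: O, bond orders sum to 2 (valence 2) → 0 H
  atom 4: C, bond orders sum to 4 (valence 4) → 0 H
  atom 5: S, bond orders sum to 2 (valence 2) → 0 H
  atom 6: C, bond orders sum to 4 (valence 4) → 0 H
  atom 7: C, bond orders sum to 3 (valence 4) → 1 H
  atom 8: C, bond orders sum to 4 (valence 4) → 0 H
  atom 9: O, bond orders sum to 1 (valence 2) → 1 H
  atom 10: C, bond orders sum to 4 (valence 4) → 0 H
  atom 11: C, bond orders sum to 1 (valence 4) → 3 H
  atom 12: O, bond orders sum to 2 (valence 2) → 0 H
Totals → C:7, H:7, N:1, O:3, S:1.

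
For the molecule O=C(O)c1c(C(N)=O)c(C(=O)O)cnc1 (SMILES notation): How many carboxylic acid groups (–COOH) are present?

The carboxylic acid motif appears at heavy-atom positions 2, 10 in the SMILES.
Other groups present: 1 amide.
Carboxylic acid count: 2.

2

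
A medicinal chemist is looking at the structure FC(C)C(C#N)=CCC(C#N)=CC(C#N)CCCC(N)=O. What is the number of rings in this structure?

0

In SMILES, each pair of matching ring-closure digits denotes one ring-closing bond; the number of such bonds equals the number of independent rings.
Ring-closure bonds here: 0.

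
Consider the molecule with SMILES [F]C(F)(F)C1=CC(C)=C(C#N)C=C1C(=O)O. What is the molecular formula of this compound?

Walk through each heavy atom and fill implicit hydrogens from standard valence (C 4, N 3, O 2, S 2, halogen 1):
  atom 1: F with explicit H count 0
  atom 2: C, bond orders sum to 4 (valence 4) → 0 H
  atom 3: F (halogen, monovalent) → 0 H
  atom 4: F (halogen, monovalent) → 0 H
  atom 5: C, bond orders sum to 4 (valence 4) → 0 H
  atom 6: C, bond orders sum to 3 (valence 4) → 1 H
  atom 7: C, bond orders sum to 4 (valence 4) → 0 H
  atom 8: C, bond orders sum to 1 (valence 4) → 3 H
  atom 9: C, bond orders sum to 4 (valence 4) → 0 H
  atom 10: C, bond orders sum to 4 (valence 4) → 0 H
  atom 11: N, bond orders sum to 3 (valence 3) → 0 H
  atom 12: C, bond orders sum to 3 (valence 4) → 1 H
  atom 13: C, bond orders sum to 4 (valence 4) → 0 H
  atom 14: C, bond orders sum to 4 (valence 4) → 0 H
  atom 15: O, bond orders sum to 2 (valence 2) → 0 H
  atom 16: O, bond orders sum to 1 (valence 2) → 1 H
Totals → C:10, H:6, F:3, N:1, O:2.
In Hill order: C10H6F3NO2.

C10H6F3NO2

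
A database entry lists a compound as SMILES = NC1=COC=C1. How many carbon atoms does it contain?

4

Count every carbon token in the SMILES (each C, including those in ring-closure positions and inside branches).
Carbon count: 4.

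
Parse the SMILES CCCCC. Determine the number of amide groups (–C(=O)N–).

0

Scan the SMILES for the amide motif — none present.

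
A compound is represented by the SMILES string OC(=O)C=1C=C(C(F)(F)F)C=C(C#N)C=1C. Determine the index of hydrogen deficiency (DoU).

7

Degree of unsaturation = (number of rings) + (number of π bonds).
Ring closures in the SMILES: 1.
π bonds: 4 double bonds (each 1 DoU), 1 triple bond (each 2 DoU) → 6 DoU from unsaturation.
Total DoU = 1 + 6 = 7.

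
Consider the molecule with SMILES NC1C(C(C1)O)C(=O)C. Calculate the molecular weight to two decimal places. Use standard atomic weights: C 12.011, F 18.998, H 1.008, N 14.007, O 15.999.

129.16 g/mol

First, the molecular formula is C6H11NO2 (counting implicit H from valence).
  C: 6 × 12.011 = 72.066
  H: 11 × 1.008 = 11.088
  N: 1 × 14.007 = 14.007
  O: 2 × 15.999 = 31.998
Sum: 6×12.011 + 11×1.008 + 1×14.007 + 2×15.999 = 129.159 → 129.16 g/mol.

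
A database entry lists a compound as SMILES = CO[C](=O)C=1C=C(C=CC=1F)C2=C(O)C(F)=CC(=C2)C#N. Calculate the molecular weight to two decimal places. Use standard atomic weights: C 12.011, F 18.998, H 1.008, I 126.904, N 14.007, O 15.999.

289.24 g/mol

First, the molecular formula is C15H9F2NO3 (counting implicit H from valence).
  C: 15 × 12.011 = 180.165
  F: 2 × 18.998 = 37.996
  H: 9 × 1.008 = 9.072
  N: 1 × 14.007 = 14.007
  O: 3 × 15.999 = 47.997
Sum: 15×12.011 + 2×18.998 + 9×1.008 + 1×14.007 + 3×15.999 = 289.237 → 289.24 g/mol.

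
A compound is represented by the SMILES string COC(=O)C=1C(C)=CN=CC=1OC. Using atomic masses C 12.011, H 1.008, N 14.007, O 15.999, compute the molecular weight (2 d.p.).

181.19 g/mol

First, the molecular formula is C9H11NO3 (counting implicit H from valence).
  C: 9 × 12.011 = 108.099
  H: 11 × 1.008 = 11.088
  N: 1 × 14.007 = 14.007
  O: 3 × 15.999 = 47.997
Sum: 9×12.011 + 11×1.008 + 1×14.007 + 3×15.999 = 181.191 → 181.19 g/mol.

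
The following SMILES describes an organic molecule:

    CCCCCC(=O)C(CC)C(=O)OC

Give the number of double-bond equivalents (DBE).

2

Degree of unsaturation = (number of rings) + (number of π bonds).
Ring closures in the SMILES: 0.
π bonds: 2 double bonds (each 1 DoU) → 2 DoU from unsaturation.
Total DoU = 0 + 2 = 2.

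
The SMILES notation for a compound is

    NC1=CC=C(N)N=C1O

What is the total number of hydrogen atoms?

7

Walk through each heavy atom and fill implicit hydrogens from standard valence (C 4, N 3, O 2, S 2, halogen 1):
  atom 1: N, bond orders sum to 1 (valence 3) → 2 H
  atom 2: C, bond orders sum to 4 (valence 4) → 0 H
  atom 3: C, bond orders sum to 3 (valence 4) → 1 H
  atom 4: C, bond orders sum to 3 (valence 4) → 1 H
  atom 5: C, bond orders sum to 4 (valence 4) → 0 H
  atom 6: N, bond orders sum to 1 (valence 3) → 2 H
  atom 7: N, bond orders sum to 3 (valence 3) → 0 H
  atom 8: C, bond orders sum to 4 (valence 4) → 0 H
  atom 9: O, bond orders sum to 1 (valence 2) → 1 H
Total hydrogens: 7.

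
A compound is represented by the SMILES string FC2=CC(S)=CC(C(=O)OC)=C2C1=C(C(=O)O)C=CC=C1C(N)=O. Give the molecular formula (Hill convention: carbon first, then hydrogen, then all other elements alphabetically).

Walk through each heavy atom and fill implicit hydrogens from standard valence (C 4, N 3, O 2, S 2, halogen 1):
  atom 1: F (halogen, monovalent) → 0 H
  atom 2: C, bond orders sum to 4 (valence 4) → 0 H
  atom 3: C, bond orders sum to 3 (valence 4) → 1 H
  atom 4: C, bond orders sum to 4 (valence 4) → 0 H
  atom 5: S, bond orders sum to 1 (valence 2) → 1 H
  atom 6: C, bond orders sum to 3 (valence 4) → 1 H
  atom 7: C, bond orders sum to 4 (valence 4) → 0 H
  atom 8: C, bond orders sum to 4 (valence 4) → 0 H
  atom 9: O, bond orders sum to 2 (valence 2) → 0 H
  atom 10: O, bond orders sum to 2 (valence 2) → 0 H
  atom 11: C, bond orders sum to 1 (valence 4) → 3 H
  atom 12: C, bond orders sum to 4 (valence 4) → 0 H
  atom 13: C, bond orders sum to 4 (valence 4) → 0 H
  atom 14: C, bond orders sum to 4 (valence 4) → 0 H
  atom 15: C, bond orders sum to 4 (valence 4) → 0 H
  atom 16: O, bond orders sum to 2 (valence 2) → 0 H
  atom 17: O, bond orders sum to 1 (valence 2) → 1 H
  atom 18: C, bond orders sum to 3 (valence 4) → 1 H
  atom 19: C, bond orders sum to 3 (valence 4) → 1 H
  atom 20: C, bond orders sum to 3 (valence 4) → 1 H
  atom 21: C, bond orders sum to 4 (valence 4) → 0 H
  atom 22: C, bond orders sum to 4 (valence 4) → 0 H
  atom 23: N, bond orders sum to 1 (valence 3) → 2 H
  atom 24: O, bond orders sum to 2 (valence 2) → 0 H
Totals → C:16, H:12, F:1, N:1, O:5, S:1.

C16H12FNO5S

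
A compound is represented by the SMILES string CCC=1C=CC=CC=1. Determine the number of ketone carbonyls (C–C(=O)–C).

0

Scan the SMILES for the ketone motif — none present.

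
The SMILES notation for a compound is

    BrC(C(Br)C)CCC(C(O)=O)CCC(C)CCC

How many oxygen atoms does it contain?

2

Scan the SMILES for O atoms (remember two-letter symbols like Cl and Br are single atoms).
Oxygen count: 2.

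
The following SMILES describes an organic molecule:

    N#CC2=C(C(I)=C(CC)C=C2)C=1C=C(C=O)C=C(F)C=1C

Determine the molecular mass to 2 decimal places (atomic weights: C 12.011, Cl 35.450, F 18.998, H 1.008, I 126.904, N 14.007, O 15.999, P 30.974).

393.20 g/mol

First, the molecular formula is C17H13FINO (counting implicit H from valence).
  C: 17 × 12.011 = 204.187
  F: 1 × 18.998 = 18.998
  H: 13 × 1.008 = 13.104
  I: 1 × 126.904 = 126.904
  N: 1 × 14.007 = 14.007
  O: 1 × 15.999 = 15.999
Sum: 17×12.011 + 1×18.998 + 13×1.008 + 1×126.904 + 1×14.007 + 1×15.999 = 393.199 → 393.20 g/mol.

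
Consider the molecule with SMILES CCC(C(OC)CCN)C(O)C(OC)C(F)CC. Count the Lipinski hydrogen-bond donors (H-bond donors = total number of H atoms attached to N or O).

Donors: find every N or O and count the H atoms it carries.
  atom 5 (O): bond orders sum to 2 → 0 H
  atom 9 (N): bond orders sum to 1 → 2 H
  atom 11 (O): bond orders sum to 1 → 1 H
  atom 13 (O): bond orders sum to 2 → 0 H
Lipinski HBD = 3.

3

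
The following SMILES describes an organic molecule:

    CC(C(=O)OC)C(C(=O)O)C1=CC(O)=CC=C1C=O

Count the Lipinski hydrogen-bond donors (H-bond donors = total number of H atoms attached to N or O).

2

Donors: find every N or O and count the H atoms it carries.
  atom 4 (O): bond orders sum to 2 → 0 H
  atom 5 (O): bond orders sum to 2 → 0 H
  atom 9 (O): bond orders sum to 2 → 0 H
  atom 10 (O): bond orders sum to 1 → 1 H
  atom 14 (O): bond orders sum to 1 → 1 H
  atom 19 (O): bond orders sum to 2 → 0 H
Lipinski HBD = 2.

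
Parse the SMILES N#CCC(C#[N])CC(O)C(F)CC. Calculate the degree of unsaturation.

4

Molecular formula: C9H13FN2O.
DoU = (2C + 2 + N − H − X) / 2, where X is the halogen count and O/S are ignored.
    = (2·9 + 2 + 2 − 13 − 1) / 2 = 8 / 2 = 4.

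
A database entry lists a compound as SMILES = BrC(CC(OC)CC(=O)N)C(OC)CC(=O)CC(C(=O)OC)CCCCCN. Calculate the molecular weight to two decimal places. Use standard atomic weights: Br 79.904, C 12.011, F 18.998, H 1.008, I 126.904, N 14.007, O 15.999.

First, the molecular formula is C19H35BrN2O6 (counting implicit H from valence).
  Br: 1 × 79.904 = 79.904
  C: 19 × 12.011 = 228.209
  H: 35 × 1.008 = 35.280
  N: 2 × 14.007 = 28.014
  O: 6 × 15.999 = 95.994
Sum: 1×79.904 + 19×12.011 + 35×1.008 + 2×14.007 + 6×15.999 = 467.401 → 467.40 g/mol.

467.40 g/mol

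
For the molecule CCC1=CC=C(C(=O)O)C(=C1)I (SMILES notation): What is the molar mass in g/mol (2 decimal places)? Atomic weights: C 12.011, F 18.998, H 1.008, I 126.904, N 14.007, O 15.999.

276.07 g/mol

First, the molecular formula is C9H9IO2 (counting implicit H from valence).
  C: 9 × 12.011 = 108.099
  H: 9 × 1.008 = 9.072
  I: 1 × 126.904 = 126.904
  O: 2 × 15.999 = 31.998
Sum: 9×12.011 + 9×1.008 + 1×126.904 + 2×15.999 = 276.073 → 276.07 g/mol.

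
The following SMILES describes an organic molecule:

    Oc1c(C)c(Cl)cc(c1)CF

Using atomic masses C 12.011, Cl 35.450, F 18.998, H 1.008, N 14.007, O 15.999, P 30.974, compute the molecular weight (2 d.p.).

174.60 g/mol

First, the molecular formula is C8H8ClFO (counting implicit H from valence).
  C: 8 × 12.011 = 96.088
  Cl: 1 × 35.450 = 35.450
  F: 1 × 18.998 = 18.998
  H: 8 × 1.008 = 8.064
  O: 1 × 15.999 = 15.999
Sum: 8×12.011 + 1×35.450 + 1×18.998 + 8×1.008 + 1×15.999 = 174.599 → 174.60 g/mol.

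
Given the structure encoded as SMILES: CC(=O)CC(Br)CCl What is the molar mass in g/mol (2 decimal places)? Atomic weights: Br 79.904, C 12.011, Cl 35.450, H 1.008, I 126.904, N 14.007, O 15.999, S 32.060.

First, the molecular formula is C5H8BrClO (counting implicit H from valence).
  Br: 1 × 79.904 = 79.904
  C: 5 × 12.011 = 60.055
  Cl: 1 × 35.450 = 35.450
  H: 8 × 1.008 = 8.064
  O: 1 × 15.999 = 15.999
Sum: 1×79.904 + 5×12.011 + 1×35.450 + 8×1.008 + 1×15.999 = 199.472 → 199.47 g/mol.

199.47 g/mol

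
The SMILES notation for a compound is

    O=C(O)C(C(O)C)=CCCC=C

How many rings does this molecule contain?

In SMILES, each pair of matching ring-closure digits denotes one ring-closing bond; the number of such bonds equals the number of independent rings.
Ring-closure bonds here: 0.

0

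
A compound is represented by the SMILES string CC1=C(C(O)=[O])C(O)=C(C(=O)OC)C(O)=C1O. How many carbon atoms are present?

Count every carbon token in the SMILES (each C, including those in ring-closure positions and inside branches).
Carbon count: 10.

10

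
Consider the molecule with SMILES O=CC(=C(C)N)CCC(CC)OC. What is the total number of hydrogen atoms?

Walk through each heavy atom and fill implicit hydrogens from standard valence (C 4, N 3, O 2, S 2, halogen 1):
  atom 1: O, bond orders sum to 2 (valence 2) → 0 H
  atom 2: C, bond orders sum to 3 (valence 4) → 1 H
  atom 3: C, bond orders sum to 4 (valence 4) → 0 H
  atom 4: C, bond orders sum to 4 (valence 4) → 0 H
  atom 5: C, bond orders sum to 1 (valence 4) → 3 H
  atom 6: N, bond orders sum to 1 (valence 3) → 2 H
  atom 7: C, bond orders sum to 2 (valence 4) → 2 H
  atom 8: C, bond orders sum to 2 (valence 4) → 2 H
  atom 9: C, bond orders sum to 3 (valence 4) → 1 H
  atom 10: C, bond orders sum to 2 (valence 4) → 2 H
  atom 11: C, bond orders sum to 1 (valence 4) → 3 H
  atom 12: O, bond orders sum to 2 (valence 2) → 0 H
  atom 13: C, bond orders sum to 1 (valence 4) → 3 H
Total hydrogens: 19.

19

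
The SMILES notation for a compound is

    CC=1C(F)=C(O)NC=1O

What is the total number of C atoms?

5

Count every carbon token in the SMILES (each C, including those in ring-closure positions and inside branches).
Carbon count: 5.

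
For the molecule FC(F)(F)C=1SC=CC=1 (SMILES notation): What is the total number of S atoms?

Scan the SMILES for S atoms (remember two-letter symbols like Cl and Br are single atoms).
Sulfur count: 1.

1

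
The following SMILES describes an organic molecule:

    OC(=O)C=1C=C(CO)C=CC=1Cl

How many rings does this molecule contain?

1

In SMILES, each pair of matching ring-closure digits denotes one ring-closing bond; the number of such bonds equals the number of independent rings.
Ring-closure bonds here: 1.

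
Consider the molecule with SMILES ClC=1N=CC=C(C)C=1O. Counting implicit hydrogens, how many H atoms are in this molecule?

6

Walk through each heavy atom and fill implicit hydrogens from standard valence (C 4, N 3, O 2, S 2, halogen 1):
  atom 1: Cl (halogen, monovalent) → 0 H
  atom 2: C, bond orders sum to 4 (valence 4) → 0 H
  atom 3: N, bond orders sum to 3 (valence 3) → 0 H
  atom 4: C, bond orders sum to 3 (valence 4) → 1 H
  atom 5: C, bond orders sum to 3 (valence 4) → 1 H
  atom 6: C, bond orders sum to 4 (valence 4) → 0 H
  atom 7: C, bond orders sum to 1 (valence 4) → 3 H
  atom 8: C, bond orders sum to 4 (valence 4) → 0 H
  atom 9: O, bond orders sum to 1 (valence 2) → 1 H
Total hydrogens: 6.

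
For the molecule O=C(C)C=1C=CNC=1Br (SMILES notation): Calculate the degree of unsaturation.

4

Degree of unsaturation = (number of rings) + (number of π bonds).
Ring closures in the SMILES: 1.
π bonds: 3 double bonds (each 1 DoU) → 3 DoU from unsaturation.
Total DoU = 1 + 3 = 4.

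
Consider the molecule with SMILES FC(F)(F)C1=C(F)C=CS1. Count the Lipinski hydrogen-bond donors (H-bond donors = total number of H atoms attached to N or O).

Donors: find every N or O and count the H atoms it carries.
  (no N or O atoms present)
Lipinski HBD = 0.

0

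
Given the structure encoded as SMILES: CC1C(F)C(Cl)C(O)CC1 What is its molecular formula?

Walk through each heavy atom and fill implicit hydrogens from standard valence (C 4, N 3, O 2, S 2, halogen 1):
  atom 1: C, bond orders sum to 1 (valence 4) → 3 H
  atom 2: C, bond orders sum to 3 (valence 4) → 1 H
  atom 3: C, bond orders sum to 3 (valence 4) → 1 H
  atom 4: F (halogen, monovalent) → 0 H
  atom 5: C, bond orders sum to 3 (valence 4) → 1 H
  atom 6: Cl (halogen, monovalent) → 0 H
  atom 7: C, bond orders sum to 3 (valence 4) → 1 H
  atom 8: O, bond orders sum to 1 (valence 2) → 1 H
  atom 9: C, bond orders sum to 2 (valence 4) → 2 H
  atom 10: C, bond orders sum to 2 (valence 4) → 2 H
Totals → C:7, H:12, Cl:1, F:1, O:1.

C7H12ClFO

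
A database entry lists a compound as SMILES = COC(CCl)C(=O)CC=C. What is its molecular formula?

Walk through each heavy atom and fill implicit hydrogens from standard valence (C 4, N 3, O 2, S 2, halogen 1):
  atom 1: C, bond orders sum to 1 (valence 4) → 3 H
  atom 2: O, bond orders sum to 2 (valence 2) → 0 H
  atom 3: C, bond orders sum to 3 (valence 4) → 1 H
  atom 4: C, bond orders sum to 2 (valence 4) → 2 H
  atom 5: Cl (halogen, monovalent) → 0 H
  atom 6: C, bond orders sum to 4 (valence 4) → 0 H
  atom 7: O, bond orders sum to 2 (valence 2) → 0 H
  atom 8: C, bond orders sum to 2 (valence 4) → 2 H
  atom 9: C, bond orders sum to 3 (valence 4) → 1 H
  atom 10: C, bond orders sum to 2 (valence 4) → 2 H
Totals → C:7, H:11, Cl:1, O:2.

C7H11ClO2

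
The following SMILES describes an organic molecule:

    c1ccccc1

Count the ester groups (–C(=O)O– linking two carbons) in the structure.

Scan the SMILES for the ester motif — none present.

0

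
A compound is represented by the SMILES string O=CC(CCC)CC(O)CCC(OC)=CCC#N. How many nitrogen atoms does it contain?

1

Scan the SMILES for N atoms (remember two-letter symbols like Cl and Br are single atoms).
Nitrogen count: 1.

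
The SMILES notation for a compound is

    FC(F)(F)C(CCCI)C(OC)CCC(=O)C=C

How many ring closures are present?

In SMILES, each pair of matching ring-closure digits denotes one ring-closing bond; the number of such bonds equals the number of independent rings.
Ring-closure bonds here: 0.

0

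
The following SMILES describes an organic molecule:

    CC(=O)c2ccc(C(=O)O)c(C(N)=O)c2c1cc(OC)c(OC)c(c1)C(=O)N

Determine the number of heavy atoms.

Every atom symbol written in the SMILES (organic subset) is one heavy atom; implicit H are not written.
Heavy atoms by element → C:19, N:2, O:7.
Total: 28.

28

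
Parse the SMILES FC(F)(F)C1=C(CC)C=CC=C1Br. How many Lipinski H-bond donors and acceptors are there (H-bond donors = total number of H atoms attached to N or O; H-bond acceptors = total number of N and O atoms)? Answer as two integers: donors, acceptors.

0, 0

Donors: find every N or O and count the H atoms it carries.
  (no N or O atoms present)
Lipinski HBD = 0.
Acceptors: N atoms = 0, O atoms = 0 → HBA = 0.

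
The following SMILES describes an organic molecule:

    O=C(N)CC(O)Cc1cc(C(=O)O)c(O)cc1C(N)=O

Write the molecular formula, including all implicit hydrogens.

Walk through each heavy atom and fill implicit hydrogens from standard valence (C 4, N 3, O 2, S 2, halogen 1); for lowercase aromatic atoms, an aromatic c carries 1 H when it has two neighbours and 0 H with three, and aromatic n carries 0 H:
  atom 1: O, bond orders sum to 2 (valence 2) → 0 H
  atom 2: C, bond orders sum to 4 (valence 4) → 0 H
  atom 3: N, bond orders sum to 1 (valence 3) → 2 H
  atom 4: C, bond orders sum to 2 (valence 4) → 2 H
  atom 5: C, bond orders sum to 3 (valence 4) → 1 H
  atom 6: O, bond orders sum to 1 (valence 2) → 1 H
  atom 7: C, bond orders sum to 2 (valence 4) → 2 H
  atom 8: aromatic c, 3 neighbours → 0 H
  atom 9: aromatic c, 2 neighbours → 1 H
  atom 10: aromatic c, 3 neighbours → 0 H
  atom 11: C, bond orders sum to 4 (valence 4) → 0 H
  atom 12: O, bond orders sum to 2 (valence 2) → 0 H
  atom 13: O, bond orders sum to 1 (valence 2) → 1 H
  atom 14: aromatic c, 3 neighbours → 0 H
  atom 15: O, bond orders sum to 1 (valence 2) → 1 H
  atom 16: aromatic c, 2 neighbours → 1 H
  atom 17: aromatic c, 3 neighbours → 0 H
  atom 18: C, bond orders sum to 4 (valence 4) → 0 H
  atom 19: N, bond orders sum to 1 (valence 3) → 2 H
  atom 20: O, bond orders sum to 2 (valence 2) → 0 H
Totals → C:12, H:14, N:2, O:6.

C12H14N2O6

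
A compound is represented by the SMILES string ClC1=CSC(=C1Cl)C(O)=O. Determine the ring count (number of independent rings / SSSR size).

In SMILES, each pair of matching ring-closure digits denotes one ring-closing bond; the number of such bonds equals the number of independent rings.
Ring-closure bonds here: 1.

1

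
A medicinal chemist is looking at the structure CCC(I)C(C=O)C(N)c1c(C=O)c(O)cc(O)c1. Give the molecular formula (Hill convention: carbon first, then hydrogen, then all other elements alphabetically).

Walk through each heavy atom and fill implicit hydrogens from standard valence (C 4, N 3, O 2, S 2, halogen 1); for lowercase aromatic atoms, an aromatic c carries 1 H when it has two neighbours and 0 H with three, and aromatic n carries 0 H:
  atom 1: C, bond orders sum to 1 (valence 4) → 3 H
  atom 2: C, bond orders sum to 2 (valence 4) → 2 H
  atom 3: C, bond orders sum to 3 (valence 4) → 1 H
  atom 4: I (halogen, monovalent) → 0 H
  atom 5: C, bond orders sum to 3 (valence 4) → 1 H
  atom 6: C, bond orders sum to 3 (valence 4) → 1 H
  atom 7: O, bond orders sum to 2 (valence 2) → 0 H
  atom 8: C, bond orders sum to 3 (valence 4) → 1 H
  atom 9: N, bond orders sum to 1 (valence 3) → 2 H
  atom 10: aromatic c, 3 neighbours → 0 H
  atom 11: aromatic c, 3 neighbours → 0 H
  atom 12: C, bond orders sum to 3 (valence 4) → 1 H
  atom 13: O, bond orders sum to 2 (valence 2) → 0 H
  atom 14: aromatic c, 3 neighbours → 0 H
  atom 15: O, bond orders sum to 1 (valence 2) → 1 H
  atom 16: aromatic c, 2 neighbours → 1 H
  atom 17: aromatic c, 3 neighbours → 0 H
  atom 18: O, bond orders sum to 1 (valence 2) → 1 H
  atom 19: aromatic c, 2 neighbours → 1 H
Totals → C:13, H:16, I:1, N:1, O:4.

C13H16INO4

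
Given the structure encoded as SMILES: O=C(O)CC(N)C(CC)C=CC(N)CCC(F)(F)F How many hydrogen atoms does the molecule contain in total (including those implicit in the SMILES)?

21

Walk through each heavy atom and fill implicit hydrogens from standard valence (C 4, N 3, O 2, S 2, halogen 1):
  atom 1: O, bond orders sum to 2 (valence 2) → 0 H
  atom 2: C, bond orders sum to 4 (valence 4) → 0 H
  atom 3: O, bond orders sum to 1 (valence 2) → 1 H
  atom 4: C, bond orders sum to 2 (valence 4) → 2 H
  atom 5: C, bond orders sum to 3 (valence 4) → 1 H
  atom 6: N, bond orders sum to 1 (valence 3) → 2 H
  atom 7: C, bond orders sum to 3 (valence 4) → 1 H
  atom 8: C, bond orders sum to 2 (valence 4) → 2 H
  atom 9: C, bond orders sum to 1 (valence 4) → 3 H
  atom 10: C, bond orders sum to 3 (valence 4) → 1 H
  atom 11: C, bond orders sum to 3 (valence 4) → 1 H
  atom 12: C, bond orders sum to 3 (valence 4) → 1 H
  atom 13: N, bond orders sum to 1 (valence 3) → 2 H
  atom 14: C, bond orders sum to 2 (valence 4) → 2 H
  atom 15: C, bond orders sum to 2 (valence 4) → 2 H
  atom 16: C, bond orders sum to 4 (valence 4) → 0 H
  atom 17: F (halogen, monovalent) → 0 H
  atom 18: F (halogen, monovalent) → 0 H
  atom 19: F (halogen, monovalent) → 0 H
Total hydrogens: 21.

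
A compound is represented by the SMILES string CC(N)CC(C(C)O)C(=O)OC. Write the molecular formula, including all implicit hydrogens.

C8H17NO3

Walk through each heavy atom and fill implicit hydrogens from standard valence (C 4, N 3, O 2, S 2, halogen 1):
  atom 1: C, bond orders sum to 1 (valence 4) → 3 H
  atom 2: C, bond orders sum to 3 (valence 4) → 1 H
  atom 3: N, bond orders sum to 1 (valence 3) → 2 H
  atom 4: C, bond orders sum to 2 (valence 4) → 2 H
  atom 5: C, bond orders sum to 3 (valence 4) → 1 H
  atom 6: C, bond orders sum to 3 (valence 4) → 1 H
  atom 7: C, bond orders sum to 1 (valence 4) → 3 H
  atom 8: O, bond orders sum to 1 (valence 2) → 1 H
  atom 9: C, bond orders sum to 4 (valence 4) → 0 H
  atom 10: O, bond orders sum to 2 (valence 2) → 0 H
  atom 11: O, bond orders sum to 2 (valence 2) → 0 H
  atom 12: C, bond orders sum to 1 (valence 4) → 3 H
Totals → C:8, H:17, N:1, O:3.
In Hill order: C8H17NO3.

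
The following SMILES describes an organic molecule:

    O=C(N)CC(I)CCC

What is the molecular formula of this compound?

C6H12INO

Walk through each heavy atom and fill implicit hydrogens from standard valence (C 4, N 3, O 2, S 2, halogen 1):
  atom 1: O, bond orders sum to 2 (valence 2) → 0 H
  atom 2: C, bond orders sum to 4 (valence 4) → 0 H
  atom 3: N, bond orders sum to 1 (valence 3) → 2 H
  atom 4: C, bond orders sum to 2 (valence 4) → 2 H
  atom 5: C, bond orders sum to 3 (valence 4) → 1 H
  atom 6: I (halogen, monovalent) → 0 H
  atom 7: C, bond orders sum to 2 (valence 4) → 2 H
  atom 8: C, bond orders sum to 2 (valence 4) → 2 H
  atom 9: C, bond orders sum to 1 (valence 4) → 3 H
Totals → C:6, H:12, I:1, N:1, O:1.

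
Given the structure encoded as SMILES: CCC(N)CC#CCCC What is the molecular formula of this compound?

C9H17N

Walk through each heavy atom and fill implicit hydrogens from standard valence (C 4, N 3, O 2, S 2, halogen 1):
  atom 1: C, bond orders sum to 1 (valence 4) → 3 H
  atom 2: C, bond orders sum to 2 (valence 4) → 2 H
  atom 3: C, bond orders sum to 3 (valence 4) → 1 H
  atom 4: N, bond orders sum to 1 (valence 3) → 2 H
  atom 5: C, bond orders sum to 2 (valence 4) → 2 H
  atom 6: C, bond orders sum to 4 (valence 4) → 0 H
  atom 7: C, bond orders sum to 4 (valence 4) → 0 H
  atom 8: C, bond orders sum to 2 (valence 4) → 2 H
  atom 9: C, bond orders sum to 2 (valence 4) → 2 H
  atom 10: C, bond orders sum to 1 (valence 4) → 3 H
Totals → C:9, H:17, N:1.
In Hill order: C9H17N.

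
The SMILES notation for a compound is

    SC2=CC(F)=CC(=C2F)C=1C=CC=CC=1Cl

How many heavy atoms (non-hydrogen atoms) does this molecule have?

Every atom symbol written in the SMILES (organic subset) is one heavy atom; implicit H are not written.
Heavy atoms by element → C:12, Cl:1, F:2, S:1.
Total: 16.

16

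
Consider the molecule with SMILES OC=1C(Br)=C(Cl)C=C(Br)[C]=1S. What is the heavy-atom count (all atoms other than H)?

Every atom symbol written in the SMILES (organic subset) is one heavy atom; implicit H are not written.
Heavy atoms by element → Br:2, C:6, Cl:1, O:1, S:1.
Total: 11.

11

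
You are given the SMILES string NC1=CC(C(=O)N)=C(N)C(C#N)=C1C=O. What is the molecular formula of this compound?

Walk through each heavy atom and fill implicit hydrogens from standard valence (C 4, N 3, O 2, S 2, halogen 1):
  atom 1: N, bond orders sum to 1 (valence 3) → 2 H
  atom 2: C, bond orders sum to 4 (valence 4) → 0 H
  atom 3: C, bond orders sum to 3 (valence 4) → 1 H
  atom 4: C, bond orders sum to 4 (valence 4) → 0 H
  atom 5: C, bond orders sum to 4 (valence 4) → 0 H
  atom 6: O, bond orders sum to 2 (valence 2) → 0 H
  atom 7: N, bond orders sum to 1 (valence 3) → 2 H
  atom 8: C, bond orders sum to 4 (valence 4) → 0 H
  atom 9: N, bond orders sum to 1 (valence 3) → 2 H
  atom 10: C, bond orders sum to 4 (valence 4) → 0 H
  atom 11: C, bond orders sum to 4 (valence 4) → 0 H
  atom 12: N, bond orders sum to 3 (valence 3) → 0 H
  atom 13: C, bond orders sum to 4 (valence 4) → 0 H
  atom 14: C, bond orders sum to 3 (valence 4) → 1 H
  atom 15: O, bond orders sum to 2 (valence 2) → 0 H
Totals → C:9, H:8, N:4, O:2.
In Hill order: C9H8N4O2.

C9H8N4O2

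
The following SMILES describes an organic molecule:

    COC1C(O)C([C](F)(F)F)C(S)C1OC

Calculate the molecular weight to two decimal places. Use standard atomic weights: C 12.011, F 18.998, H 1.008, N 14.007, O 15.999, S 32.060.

246.24 g/mol

First, the molecular formula is C8H13F3O3S (counting implicit H from valence).
  C: 8 × 12.011 = 96.088
  F: 3 × 18.998 = 56.994
  H: 13 × 1.008 = 13.104
  O: 3 × 15.999 = 47.997
  S: 1 × 32.060 = 32.060
Sum: 8×12.011 + 3×18.998 + 13×1.008 + 3×15.999 + 1×32.060 = 246.243 → 246.24 g/mol.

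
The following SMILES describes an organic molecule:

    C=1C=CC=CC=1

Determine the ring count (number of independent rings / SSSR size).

1

In SMILES, each pair of matching ring-closure digits denotes one ring-closing bond; the number of such bonds equals the number of independent rings.
Ring-closure bonds here: 1.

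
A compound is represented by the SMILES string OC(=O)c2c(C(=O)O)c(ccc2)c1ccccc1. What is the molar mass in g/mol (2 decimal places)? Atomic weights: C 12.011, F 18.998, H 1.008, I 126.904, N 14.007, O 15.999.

242.23 g/mol

First, the molecular formula is C14H10O4 (counting implicit H from valence).
  C: 14 × 12.011 = 168.154
  H: 10 × 1.008 = 10.080
  O: 4 × 15.999 = 63.996
Sum: 14×12.011 + 10×1.008 + 4×15.999 = 242.230 → 242.23 g/mol.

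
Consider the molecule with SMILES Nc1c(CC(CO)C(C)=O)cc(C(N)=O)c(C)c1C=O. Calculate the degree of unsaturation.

Molecular formula: C14H18N2O4.
DoU = (2C + 2 + N − H − X) / 2, where X is the halogen count and O/S are ignored.
    = (2·14 + 2 + 2 − 18 − 0) / 2 = 14 / 2 = 7.

7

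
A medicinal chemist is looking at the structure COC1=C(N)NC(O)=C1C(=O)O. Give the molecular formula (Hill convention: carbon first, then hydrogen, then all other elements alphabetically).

Walk through each heavy atom and fill implicit hydrogens from standard valence (C 4, N 3, O 2, S 2, halogen 1):
  atom 1: C, bond orders sum to 1 (valence 4) → 3 H
  atom 2: O, bond orders sum to 2 (valence 2) → 0 H
  atom 3: C, bond orders sum to 4 (valence 4) → 0 H
  atom 4: C, bond orders sum to 4 (valence 4) → 0 H
  atom 5: N, bond orders sum to 1 (valence 3) → 2 H
  atom 6: N, bond orders sum to 2 (valence 3) → 1 H
  atom 7: C, bond orders sum to 4 (valence 4) → 0 H
  atom 8: O, bond orders sum to 1 (valence 2) → 1 H
  atom 9: C, bond orders sum to 4 (valence 4) → 0 H
  atom 10: C, bond orders sum to 4 (valence 4) → 0 H
  atom 11: O, bond orders sum to 2 (valence 2) → 0 H
  atom 12: O, bond orders sum to 1 (valence 2) → 1 H
Totals → C:6, H:8, N:2, O:4.
In Hill order: C6H8N2O4.

C6H8N2O4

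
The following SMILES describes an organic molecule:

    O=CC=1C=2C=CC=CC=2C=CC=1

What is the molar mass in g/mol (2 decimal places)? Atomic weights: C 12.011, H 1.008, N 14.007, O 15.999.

First, the molecular formula is C11H8O (counting implicit H from valence).
  C: 11 × 12.011 = 132.121
  H: 8 × 1.008 = 8.064
  O: 1 × 15.999 = 15.999
Sum: 11×12.011 + 8×1.008 + 1×15.999 = 156.184 → 156.18 g/mol.

156.18 g/mol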